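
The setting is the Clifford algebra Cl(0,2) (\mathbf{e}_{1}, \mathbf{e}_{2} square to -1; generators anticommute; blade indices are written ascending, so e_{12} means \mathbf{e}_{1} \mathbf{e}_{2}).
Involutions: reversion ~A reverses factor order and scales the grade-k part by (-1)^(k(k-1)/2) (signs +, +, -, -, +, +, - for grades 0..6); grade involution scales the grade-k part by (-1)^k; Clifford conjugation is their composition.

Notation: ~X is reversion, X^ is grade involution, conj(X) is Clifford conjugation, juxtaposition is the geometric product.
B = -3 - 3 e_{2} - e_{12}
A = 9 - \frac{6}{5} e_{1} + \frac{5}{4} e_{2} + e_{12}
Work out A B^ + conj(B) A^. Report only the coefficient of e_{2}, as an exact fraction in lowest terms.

first term: -\frac{119}{4} - \frac{13}{20} e_{1} + \frac{441}{20} e_{2} - \frac{78}{5} e_{12}
second term: -\frac{97}{4} + \frac{13}{20} e_{1} + \frac{639}{20} e_{2} + \frac{12}{5} e_{12}
Answer: 54


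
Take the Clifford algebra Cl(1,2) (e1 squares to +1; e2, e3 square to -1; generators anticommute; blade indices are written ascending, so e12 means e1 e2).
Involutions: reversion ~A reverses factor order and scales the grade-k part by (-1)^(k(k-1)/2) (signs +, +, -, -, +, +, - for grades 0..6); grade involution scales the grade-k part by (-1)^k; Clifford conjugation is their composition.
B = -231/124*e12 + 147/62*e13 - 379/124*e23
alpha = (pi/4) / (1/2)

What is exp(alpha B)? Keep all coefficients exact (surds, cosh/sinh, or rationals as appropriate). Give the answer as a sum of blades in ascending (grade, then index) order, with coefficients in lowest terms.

B^2 term by term: the squares give (-231/124)^2*(e12)^2 + (147/62)^2*(e13)^2 + (-379/124)^2*(e23)^2 = 53361/15376*(+1) + 21609/3844*(+1) + 143641/15376*(-1) = -1/4 (each basis 2-blade squares to minus the product of its generators' squares); cross terms between blades sharing an index anticommute and cancel. So B^2 = -1/4.
B^2 = -1/4 — the negative square puts this in the circular regime; l = 1/2, alpha*l = pi/4, so exp(alpha B) = cos(pi/4) + (sin(pi/4)/(1/2))*B = sqrt(2)/2 + (sqrt(2))*B.
Answer: sqrt(2)/2 - 231*sqrt(2)/124*e12 + 147*sqrt(2)/62*e13 - 379*sqrt(2)/124*e23


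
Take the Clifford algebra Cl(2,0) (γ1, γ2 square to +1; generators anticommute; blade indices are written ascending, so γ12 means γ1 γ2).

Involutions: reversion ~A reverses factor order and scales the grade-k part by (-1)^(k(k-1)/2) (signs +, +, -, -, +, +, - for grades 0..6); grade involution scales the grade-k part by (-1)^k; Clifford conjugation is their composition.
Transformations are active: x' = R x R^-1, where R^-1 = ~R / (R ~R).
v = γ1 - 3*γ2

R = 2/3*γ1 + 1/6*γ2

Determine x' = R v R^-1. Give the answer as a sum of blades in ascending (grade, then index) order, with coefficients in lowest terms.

~R = 2/3*γ1 + 1/6*γ2, and R ~R = 17/36, so R^-1 = ~R / (17/36).
R v = 1/6 - 13/6*γ12
Answer: -9/17*γ1 + 53/17*γ2


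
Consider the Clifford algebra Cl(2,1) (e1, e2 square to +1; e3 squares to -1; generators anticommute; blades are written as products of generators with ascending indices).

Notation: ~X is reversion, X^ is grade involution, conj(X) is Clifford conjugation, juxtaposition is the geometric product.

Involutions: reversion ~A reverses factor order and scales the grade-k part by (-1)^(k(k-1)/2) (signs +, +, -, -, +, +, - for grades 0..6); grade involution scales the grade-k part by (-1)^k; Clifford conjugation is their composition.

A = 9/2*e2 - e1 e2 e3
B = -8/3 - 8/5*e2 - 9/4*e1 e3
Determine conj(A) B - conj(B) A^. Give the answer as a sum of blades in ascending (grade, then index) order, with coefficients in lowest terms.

first term: 36/5 + 39/4*e2 - 8/5*e1 e3 - 179/24*e1 e2 e3
second term: -36/5 + 39/4*e2 - 8/5*e1 e3 + 179/24*e1 e2 e3
Answer: 72/5 - 179/12*e1 e2 e3


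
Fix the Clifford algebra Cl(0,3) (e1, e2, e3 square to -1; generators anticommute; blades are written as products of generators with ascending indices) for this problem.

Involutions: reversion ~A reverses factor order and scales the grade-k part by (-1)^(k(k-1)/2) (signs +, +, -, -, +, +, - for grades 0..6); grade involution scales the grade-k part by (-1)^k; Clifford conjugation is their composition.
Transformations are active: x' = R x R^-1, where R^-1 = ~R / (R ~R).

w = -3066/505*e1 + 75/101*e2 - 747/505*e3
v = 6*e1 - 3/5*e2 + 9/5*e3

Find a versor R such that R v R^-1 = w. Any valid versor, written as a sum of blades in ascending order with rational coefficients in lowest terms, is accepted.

Construction: equal norms (both -198/5) license R = v + w = -36/505*e1 + 72/505*e2 + 162/505*e3 — nothing changes along that direction, while (v - w)/2 changes sign, so v maps onto w.
Answer: -36/505*e1 + 72/505*e2 + 162/505*e3


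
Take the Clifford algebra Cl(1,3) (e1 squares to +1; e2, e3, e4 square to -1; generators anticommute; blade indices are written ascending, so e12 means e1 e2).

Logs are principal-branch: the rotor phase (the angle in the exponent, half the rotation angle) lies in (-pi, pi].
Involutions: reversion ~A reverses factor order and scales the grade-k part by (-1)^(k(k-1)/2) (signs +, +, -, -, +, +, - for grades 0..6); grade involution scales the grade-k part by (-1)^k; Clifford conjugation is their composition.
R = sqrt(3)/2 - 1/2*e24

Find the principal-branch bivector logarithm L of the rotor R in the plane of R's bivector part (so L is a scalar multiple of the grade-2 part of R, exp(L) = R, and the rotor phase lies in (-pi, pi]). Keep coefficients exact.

The scalar part of R is sqrt(3)/2, so the principal-branch rotor phase is pinned; divide the bivector part by its sine to get the unit plane — L is the phase times that plane.
Concretely: cos(phase) = sqrt(3)/2 gives phase = ±pi/6, and since phase/sin(phase) is even the sign is immaterial: L = (phase/sin(phase)) * <R>_2 = (pi/3) * <R>_2.
Answer: -pi/6*e24


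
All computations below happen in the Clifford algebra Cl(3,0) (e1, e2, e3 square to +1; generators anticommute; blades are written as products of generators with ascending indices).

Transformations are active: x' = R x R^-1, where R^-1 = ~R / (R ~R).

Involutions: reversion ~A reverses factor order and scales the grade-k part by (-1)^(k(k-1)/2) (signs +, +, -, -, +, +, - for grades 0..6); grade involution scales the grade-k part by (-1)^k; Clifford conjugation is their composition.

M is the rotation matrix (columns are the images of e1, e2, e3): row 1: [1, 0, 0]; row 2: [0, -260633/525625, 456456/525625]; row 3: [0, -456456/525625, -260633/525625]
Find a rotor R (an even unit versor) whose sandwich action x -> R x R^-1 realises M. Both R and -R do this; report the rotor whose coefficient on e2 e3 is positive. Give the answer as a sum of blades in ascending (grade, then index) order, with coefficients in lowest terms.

Method: write R = a + b12*e1 e2 + b13*e1 e3 + b23*e2 e3 with a^2 + b12^2 + b13^2 + b23^2 = 1 (so R^-1 = ~R). Expanding the columns R e_j ~R gives tr M = 4a^2 - 1 and, from the antisymmetric part, M21 - M12 = -4a*b12, M13 - M31 = 4a*b13, M32 - M23 = -4a*b23.
Here tr M = 4359/525625, so a^2 = (1 + tr M)/4 = 132496/525625 and a = ±364/725. Taking a = 364/725: M21 - M12 = 0, M13 - M31 = 0, M32 - M23 = -912912/525625, giving b12 = 0, b13 = 0, b23 = 627/725, i.e. R = 364/725 + 627/725*e2 e3.
Its e2 e3 coefficient is already positive.
Answer: 364/725 + 627/725*e2 e3. Recall the cover is two-to-one: with M of trace 4359/525625, both preimages act alike, and the stated e2 e3 sign chooses the sheet.


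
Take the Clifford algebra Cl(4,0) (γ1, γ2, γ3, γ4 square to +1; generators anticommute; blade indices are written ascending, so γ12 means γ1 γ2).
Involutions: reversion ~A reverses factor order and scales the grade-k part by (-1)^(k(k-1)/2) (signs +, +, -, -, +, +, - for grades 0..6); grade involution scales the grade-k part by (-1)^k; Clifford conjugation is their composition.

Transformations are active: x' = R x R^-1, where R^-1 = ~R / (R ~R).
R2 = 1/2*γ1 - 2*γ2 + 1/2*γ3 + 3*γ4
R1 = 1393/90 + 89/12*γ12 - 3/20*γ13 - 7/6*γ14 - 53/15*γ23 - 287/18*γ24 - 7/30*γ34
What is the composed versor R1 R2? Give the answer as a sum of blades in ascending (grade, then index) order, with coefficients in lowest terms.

Distribute over the terms of R2 (each basis-blade product reordered to ascending indices, repeated generators contracted through their squares):
R1 (1/2*γ1) = 1393/180*γ1 - 89/24*γ2 + 3/40*γ3 + 7/12*γ4 - 53/30*γ123 - 287/36*γ124 - 7/60*γ134
R1 (-2*γ2) = -89/6*γ1 - 1393/45*γ2 - 106/15*γ3 - 287/9*γ4 - 3/10*γ123 - 7/3*γ124 + 7/15*γ234
R1 (1/2*γ3) = -3/40*γ1 - 53/30*γ2 + 1393/180*γ3 + 7/60*γ4 + 89/24*γ123 + 7/12*γ134 + 287/36*γ234
R1 (3*γ4) = -7/2*γ1 - 287/6*γ2 - 7/10*γ3 + 1393/30*γ4 + 89/4*γ124 - 9/20*γ134 - 53/5*γ234
Summing the partial products and collecting blades:
Answer: -3841/360*γ1 - 6067/72*γ2 + 17/360*γ3 + 686/45*γ4 + 197/120*γ123 + 215/18*γ124 + 1/60*γ134 - 389/180*γ234


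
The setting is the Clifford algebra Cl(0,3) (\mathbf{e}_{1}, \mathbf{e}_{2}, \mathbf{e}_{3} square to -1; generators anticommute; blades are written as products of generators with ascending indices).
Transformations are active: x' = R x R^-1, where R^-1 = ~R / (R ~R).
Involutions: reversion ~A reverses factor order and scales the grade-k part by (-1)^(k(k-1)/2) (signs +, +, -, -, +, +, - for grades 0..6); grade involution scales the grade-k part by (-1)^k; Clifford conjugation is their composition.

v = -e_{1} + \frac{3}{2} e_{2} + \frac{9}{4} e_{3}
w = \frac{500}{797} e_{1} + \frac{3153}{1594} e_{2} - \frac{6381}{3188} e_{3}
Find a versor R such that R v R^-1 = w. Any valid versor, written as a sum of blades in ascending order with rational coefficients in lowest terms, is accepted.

R = v + w = -\frac{297}{797} e_{1} + \frac{2772}{797} e_{2} + \frac{198}{797} e_{3} works: the equal norms (-\frac{133}{16}) guarantee its sandwich swaps v into w.
Answer: -\frac{297}{797} e_{1} + \frac{2772}{797} e_{2} + \frac{198}{797} e_{3}


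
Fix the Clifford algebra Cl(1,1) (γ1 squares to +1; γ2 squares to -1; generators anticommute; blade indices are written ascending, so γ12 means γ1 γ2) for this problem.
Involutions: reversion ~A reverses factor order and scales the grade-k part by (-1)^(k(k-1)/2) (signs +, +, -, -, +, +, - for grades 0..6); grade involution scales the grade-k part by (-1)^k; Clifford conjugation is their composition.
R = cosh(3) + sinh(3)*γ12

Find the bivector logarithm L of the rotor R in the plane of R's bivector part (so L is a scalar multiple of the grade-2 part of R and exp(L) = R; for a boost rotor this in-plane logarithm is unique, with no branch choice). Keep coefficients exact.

The scalar part of R is cosh(3), so cosh pins the rapidity up to sign — the sign comes from the bivector part; dividing that part by sinh of the rapidity yields the plane, and the in-plane L = rapidity * plane is unique because the two sign choices cancel.
Concretely: cosh(rapidity) = cosh(3) gives rapidity = ±3, and since rapidity/sinh(rapidity) is even the sign is immaterial: L = (rapidity/sinh(rapidity)) * <R>_2 = (3/sinh(3)) * <R>_2.
Answer: 3*γ12


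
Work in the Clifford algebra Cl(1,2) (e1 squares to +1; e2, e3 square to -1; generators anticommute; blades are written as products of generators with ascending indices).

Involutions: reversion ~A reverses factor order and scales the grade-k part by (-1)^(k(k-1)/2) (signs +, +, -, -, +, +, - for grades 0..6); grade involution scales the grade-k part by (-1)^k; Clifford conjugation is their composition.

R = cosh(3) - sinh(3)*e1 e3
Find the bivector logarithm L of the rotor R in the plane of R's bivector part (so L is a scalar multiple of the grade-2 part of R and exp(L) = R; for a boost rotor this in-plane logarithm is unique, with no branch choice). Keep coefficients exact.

The scalar part of R is cosh(3), which determines |rapidity| via cosh; the sign lives in the bivector part, and pairing them (bivector part over sinh of the rapidity = the plane) gives the unique in-plane L = rapidity * plane.
Concretely: cosh(rapidity) = cosh(3) gives rapidity = ±3, and since rapidity/sinh(rapidity) is even the sign is immaterial: L = (rapidity/sinh(rapidity)) * <R>_2 = (3/sinh(3)) * <R>_2.
Answer: -3*e1 e3


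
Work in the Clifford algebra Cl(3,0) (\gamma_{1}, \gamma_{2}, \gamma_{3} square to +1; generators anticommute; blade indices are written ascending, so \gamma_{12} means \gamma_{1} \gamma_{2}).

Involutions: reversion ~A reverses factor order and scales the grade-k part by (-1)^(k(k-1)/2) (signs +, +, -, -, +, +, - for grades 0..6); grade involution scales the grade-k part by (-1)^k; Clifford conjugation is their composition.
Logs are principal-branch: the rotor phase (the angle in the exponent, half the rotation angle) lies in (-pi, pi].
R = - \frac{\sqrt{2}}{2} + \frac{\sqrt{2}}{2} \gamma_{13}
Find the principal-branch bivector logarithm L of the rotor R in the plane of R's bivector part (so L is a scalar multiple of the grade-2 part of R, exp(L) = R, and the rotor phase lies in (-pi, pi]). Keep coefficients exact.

The scalar part of R is - \frac{\sqrt{2}}{2}, and that scalar determines the rotor phase on the principal branch; recovering the unit plane as bivector-part over sine of the phase gives L = phase * plane.
Concretely: cos(phase) = - \frac{\sqrt{2}}{2} gives phase = ±\frac{3 \pi}{4}, and since phase/sin(phase) is even the sign is immaterial: L = (phase/sin(phase)) * <R>_2 = (\frac{3 \sqrt{2} \pi}{4}) * <R>_2.
Answer: \frac{3 \pi}{4} \gamma_{13}


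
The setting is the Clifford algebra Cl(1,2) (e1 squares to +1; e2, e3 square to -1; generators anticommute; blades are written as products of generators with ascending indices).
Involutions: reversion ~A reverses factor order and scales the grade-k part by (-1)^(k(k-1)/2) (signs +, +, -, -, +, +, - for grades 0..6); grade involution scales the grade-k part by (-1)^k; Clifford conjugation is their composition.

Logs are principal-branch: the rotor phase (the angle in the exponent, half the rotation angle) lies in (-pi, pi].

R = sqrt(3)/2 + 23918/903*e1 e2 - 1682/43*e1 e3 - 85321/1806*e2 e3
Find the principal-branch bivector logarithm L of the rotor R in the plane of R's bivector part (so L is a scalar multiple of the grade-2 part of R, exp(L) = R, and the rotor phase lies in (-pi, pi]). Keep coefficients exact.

The scalar part of R is sqrt(3)/2, which fixes the principal-branch rotor phase; the unit plane is then the bivector part divided by the sine of that phase, and L is that plane scaled by the phase.
Concretely: cos(phase) = sqrt(3)/2 gives phase = ±pi/6, and since phase/sin(phase) is even the sign is immaterial: L = (phase/sin(phase)) * <R>_2 = (pi/3) * <R>_2.
Answer: 23918*pi/2709*e1 e2 - 1682*pi/129*e1 e3 - 85321*pi/5418*e2 e3


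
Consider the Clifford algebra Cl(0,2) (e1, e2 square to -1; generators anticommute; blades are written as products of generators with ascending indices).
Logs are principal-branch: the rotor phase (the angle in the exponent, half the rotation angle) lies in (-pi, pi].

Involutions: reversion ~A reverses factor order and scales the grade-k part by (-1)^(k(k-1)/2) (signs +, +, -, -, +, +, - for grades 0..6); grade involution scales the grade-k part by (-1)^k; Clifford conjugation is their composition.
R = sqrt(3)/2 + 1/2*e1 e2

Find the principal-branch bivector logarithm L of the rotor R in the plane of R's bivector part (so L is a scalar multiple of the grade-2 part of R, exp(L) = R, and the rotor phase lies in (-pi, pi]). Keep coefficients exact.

The scalar part of R is sqrt(3)/2, and that scalar determines the rotor phase on the principal branch; recovering the unit plane as bivector-part over sine of the phase gives L = phase * plane.
Concretely: cos(phase) = sqrt(3)/2 gives phase = ±pi/6, and since phase/sin(phase) is even the sign is immaterial: L = (phase/sin(phase)) * <R>_2 = (pi/3) * <R>_2.
Answer: pi/6*e1 e2


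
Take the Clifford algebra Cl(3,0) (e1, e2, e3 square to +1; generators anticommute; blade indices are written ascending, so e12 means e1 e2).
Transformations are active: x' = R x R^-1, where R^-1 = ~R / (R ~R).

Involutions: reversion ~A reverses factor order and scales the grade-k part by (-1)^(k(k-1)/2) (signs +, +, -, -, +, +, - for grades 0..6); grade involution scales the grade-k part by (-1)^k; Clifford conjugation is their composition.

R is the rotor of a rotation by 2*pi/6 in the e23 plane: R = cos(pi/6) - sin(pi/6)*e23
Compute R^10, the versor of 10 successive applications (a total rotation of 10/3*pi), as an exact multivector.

Half-angle bookkeeping: 10 applications in e23 add up to rotor phase 10*pi/6 = 5*pi/3, so R^10 = cos(5*pi/3) - sin(5*pi/3)*e23.
cos(5*pi/3) = 1/2 and sin(5*pi/3) = -sqrt(3)/2, so R^10 = 1/2 + sqrt(3)/2*e23. The net rotation is 4/3*pi (after discarding 1 full turn, each of which contributes a factor -1 to the rotor); the rotor keeps the half-angle phase exactly.
Answer: 1/2 + sqrt(3)/2*e23


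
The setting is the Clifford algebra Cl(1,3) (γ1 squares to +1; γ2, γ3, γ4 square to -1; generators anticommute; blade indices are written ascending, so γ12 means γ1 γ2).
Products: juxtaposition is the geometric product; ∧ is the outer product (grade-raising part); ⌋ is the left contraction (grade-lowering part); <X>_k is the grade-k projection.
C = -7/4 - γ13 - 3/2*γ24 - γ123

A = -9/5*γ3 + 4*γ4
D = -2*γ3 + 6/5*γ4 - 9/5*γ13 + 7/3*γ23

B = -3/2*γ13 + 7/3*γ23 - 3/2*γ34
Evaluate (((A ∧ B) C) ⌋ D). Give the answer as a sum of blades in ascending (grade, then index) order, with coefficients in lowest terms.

step 1: -6*γ134 + 28/3*γ234
step 2: -14*γ3 + 6*γ4 - 28/3*γ14 + 6*γ24 - 9*γ123 + 28/3*γ124 + 21/2*γ134 - 49/3*γ234
step 3: -176/5 + 126/5*γ1 - 98/3*γ2
Answer: -176/5 + 126/5*γ1 - 98/3*γ2


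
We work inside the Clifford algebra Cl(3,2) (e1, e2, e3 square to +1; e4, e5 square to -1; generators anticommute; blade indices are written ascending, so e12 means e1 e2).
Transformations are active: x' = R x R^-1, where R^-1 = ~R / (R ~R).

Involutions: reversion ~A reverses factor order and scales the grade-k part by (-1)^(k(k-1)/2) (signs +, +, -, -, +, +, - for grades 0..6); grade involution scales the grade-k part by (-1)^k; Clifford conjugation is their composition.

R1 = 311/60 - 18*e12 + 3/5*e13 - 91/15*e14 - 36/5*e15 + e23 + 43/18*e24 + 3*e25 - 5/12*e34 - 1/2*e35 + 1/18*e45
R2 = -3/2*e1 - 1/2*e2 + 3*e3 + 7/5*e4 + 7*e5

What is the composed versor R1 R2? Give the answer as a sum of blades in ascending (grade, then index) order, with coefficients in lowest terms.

Distribute over the terms of R2 (each basis-blade product reordered to ascending indices, repeated generators contracted through their squares):
R1 (-3/2*e1) = -311/40*e1 - 27*e2 + 9/10*e3 - 91/10*e4 - 54/5*e5 - 3/2*e123 - 43/12*e124 - 9/2*e125 + 5/8*e134 + 3/4*e135 - 1/12*e145
R1 (-1/2*e2) = 9*e1 - 311/120*e2 + 1/2*e3 + 43/36*e4 + 3/2*e5 + 3/10*e123 - 91/30*e124 - 18/5*e125 + 5/24*e234 + 1/4*e235 - 1/36*e245
R1 (3*e3) = 9/5*e1 + 3*e2 + 311/20*e3 + 5/4*e4 + 3/2*e5 - 54*e123 + 91/5*e134 + 108/5*e135 - 43/6*e234 - 9*e235 + 1/6*e345
R1 (7/5*e4) = 637/75*e1 - 301/90*e2 + 7/12*e3 + 2177/300*e4 + 7/90*e5 - 126/5*e124 + 21/25*e134 + 252/25*e145 + 7/5*e234 - 21/5*e245 + 7/10*e345
R1 (7*e5) = 252/5*e1 - 21*e2 + 7/2*e3 - 7/18*e4 + 2177/60*e5 - 126*e125 + 21/5*e135 - 637/15*e145 + 7*e235 + 301/18*e245 - 35/12*e345
Summing the partial products and collecting blades:
Answer: 37151/600*e1 - 18337/360*e2 + 631/30*e3 + 191/900*e4 + 5141/180*e5 - 276/5*e123 - 1909/60*e124 - 1341/10*e125 + 3933/200*e134 + 531/20*e135 - 3247/100*e145 - 667/120*e234 - 7/4*e235 + 2249/180*e245 - 41/20*e345


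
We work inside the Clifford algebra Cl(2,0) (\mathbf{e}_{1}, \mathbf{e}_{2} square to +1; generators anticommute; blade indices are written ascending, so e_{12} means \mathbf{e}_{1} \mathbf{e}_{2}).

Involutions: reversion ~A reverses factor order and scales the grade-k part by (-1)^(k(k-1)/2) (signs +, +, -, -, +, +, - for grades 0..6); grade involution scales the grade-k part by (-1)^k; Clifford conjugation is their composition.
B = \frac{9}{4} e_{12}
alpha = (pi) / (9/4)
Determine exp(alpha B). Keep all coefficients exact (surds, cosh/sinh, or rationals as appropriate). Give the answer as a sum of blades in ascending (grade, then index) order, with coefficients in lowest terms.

B^2 = (\frac{9}{4})^2*(e_{12})^2 = \frac{81}{16}*(-1) = -\frac{81}{16} (a basis 2-blade squares to minus the product of its generators' squares).
B^2 = -\frac{81}{16} — B^2 < 0, so the exponential closes trigonometrically: l = \frac{9}{4}, alpha*l = \pi, so exp(alpha B) = cos(\pi) + (sin(\pi)/(\frac{9}{4}))*B = -1 + (0)*B.
Answer: -1


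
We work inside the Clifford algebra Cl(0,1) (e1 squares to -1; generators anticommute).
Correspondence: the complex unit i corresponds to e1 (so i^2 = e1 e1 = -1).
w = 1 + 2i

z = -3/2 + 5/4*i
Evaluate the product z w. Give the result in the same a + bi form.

In blades: z = -3/2 + 5/4*e1, w = 1 + 2*e1.
Distribute z over w term by term (generator squares from the signature, products reordered to ascending indices): (-3/2)*w = -3/2 - 3*e1; (5/4*e1)*w = -5/2 + 5/4*e1.
Sum: -4 - 7/4*e1; translating back through the correspondence:
Answer: -4 - 7/4*i


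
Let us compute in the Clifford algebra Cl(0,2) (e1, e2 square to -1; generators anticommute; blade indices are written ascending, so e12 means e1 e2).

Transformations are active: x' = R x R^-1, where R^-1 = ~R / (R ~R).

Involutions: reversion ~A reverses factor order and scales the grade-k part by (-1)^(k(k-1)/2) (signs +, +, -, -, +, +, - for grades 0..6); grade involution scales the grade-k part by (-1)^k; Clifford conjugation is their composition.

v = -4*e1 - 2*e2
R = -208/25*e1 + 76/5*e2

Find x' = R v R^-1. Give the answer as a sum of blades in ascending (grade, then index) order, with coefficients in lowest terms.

~R = -208/25*e1 + 76/5*e2, and R ~R = -187664/625, so R^-1 = ~R / (-187664/625).
R v = -72/25 + 1936/25*e12
Answer: 45044/11729*e1 + 26878/11729*e2


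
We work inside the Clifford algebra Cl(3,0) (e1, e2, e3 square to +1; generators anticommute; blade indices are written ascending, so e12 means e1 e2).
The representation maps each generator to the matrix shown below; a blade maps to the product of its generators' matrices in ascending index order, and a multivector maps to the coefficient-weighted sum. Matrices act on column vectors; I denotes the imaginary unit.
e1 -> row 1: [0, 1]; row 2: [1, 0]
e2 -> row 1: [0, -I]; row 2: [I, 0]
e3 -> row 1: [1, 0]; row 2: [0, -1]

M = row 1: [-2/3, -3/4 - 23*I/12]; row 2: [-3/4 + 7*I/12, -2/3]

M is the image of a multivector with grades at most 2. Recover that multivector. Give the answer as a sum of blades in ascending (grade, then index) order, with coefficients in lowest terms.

Method: 1, rho(e1), rho(e2), rho(e3) form a trace-orthogonal basis of the 2x2 complex matrices (tr(X Y) = 2 if X = Y, else 0), so M = m0*1 + m1*rho(e1) + m2*rho(e2) + m3*rho(e3) with m0 = tr(M)/2 = -2/3, m1 = tr(M rho(e1))/2 = -3/4 - 2*I/3, m2 = tr(M rho(e2))/2 = 5/4, m3 = tr(M rho(e3))/2 = 0.
Multiplying table entries, the bivector images are rho(e12) = I*rho(e3), rho(e13) = -I*rho(e2), rho(e23) = I*rho(e1); with real blade coefficients the real parts of m0..m3 are the coefficients of 1, e1, e2, e3 and the imaginary parts give the bivectors (e23: Im m1, e13: -Im m2, e12: Im m3).
Answer: -2/3 - 3/4*e1 + 5/4*e2 - 2/3*e23


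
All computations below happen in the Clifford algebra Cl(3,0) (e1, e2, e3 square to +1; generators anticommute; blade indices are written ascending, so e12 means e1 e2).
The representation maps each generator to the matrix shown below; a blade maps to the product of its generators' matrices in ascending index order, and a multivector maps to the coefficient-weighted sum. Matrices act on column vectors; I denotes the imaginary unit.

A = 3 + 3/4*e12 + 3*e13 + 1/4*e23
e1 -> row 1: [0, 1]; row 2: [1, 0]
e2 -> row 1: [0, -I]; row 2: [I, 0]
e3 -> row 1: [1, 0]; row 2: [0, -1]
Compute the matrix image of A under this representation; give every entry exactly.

Bivector images (products of the table entries): rho(e12) = rho(e1)rho(e2) = row 1: [I, 0]; row 2: [0, -I]; rho(e13) = rho(e1)rho(e3) = row 1: [0, -1]; row 2: [1, 0]; rho(e23) = rho(e2)rho(e3) = row 1: [0, I]; row 2: [I, 0].
M = (3)*1 + (3/4)*rho(e12) + (3)*rho(e13) + (1/4)*rho(e23), summed entrywise (1 is the identity matrix):
Answer: row 1: [3 + 3*I/4, -3 + I/4]; row 2: [3 + I/4, 3 - 3*I/4]


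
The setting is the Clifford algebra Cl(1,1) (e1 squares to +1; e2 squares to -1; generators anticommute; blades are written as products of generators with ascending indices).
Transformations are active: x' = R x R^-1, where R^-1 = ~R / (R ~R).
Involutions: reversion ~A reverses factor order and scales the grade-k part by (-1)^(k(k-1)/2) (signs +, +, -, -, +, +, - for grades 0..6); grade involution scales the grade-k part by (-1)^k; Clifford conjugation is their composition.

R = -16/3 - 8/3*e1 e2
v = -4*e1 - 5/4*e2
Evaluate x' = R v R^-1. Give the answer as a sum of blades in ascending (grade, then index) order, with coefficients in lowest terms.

~R = -16/3 + 8/3*e1 e2, and R ~R = 64/3, so R^-1 = ~R / (64/3).
R v = 18*e1 - 4*e2
Answer: -5*e1 + 13/4*e2


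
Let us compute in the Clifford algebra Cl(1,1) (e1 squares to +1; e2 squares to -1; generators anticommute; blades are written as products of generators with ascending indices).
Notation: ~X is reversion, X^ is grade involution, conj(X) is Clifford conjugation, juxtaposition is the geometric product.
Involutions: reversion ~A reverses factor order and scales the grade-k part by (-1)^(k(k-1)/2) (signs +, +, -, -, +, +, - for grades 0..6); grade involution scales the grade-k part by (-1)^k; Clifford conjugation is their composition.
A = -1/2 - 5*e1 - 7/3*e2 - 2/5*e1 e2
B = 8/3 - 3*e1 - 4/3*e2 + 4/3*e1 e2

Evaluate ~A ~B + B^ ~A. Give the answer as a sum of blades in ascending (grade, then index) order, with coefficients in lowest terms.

first term: 451/45 - 737/90*e1 + 104/45*e2 + 7/5*e1 e2
second term: -571/45 - 1007/90*e1 + 44/45*e2 + 1/15*e1 e2
Answer: -8/3 - 872/45*e1 + 148/45*e2 + 22/15*e1 e2


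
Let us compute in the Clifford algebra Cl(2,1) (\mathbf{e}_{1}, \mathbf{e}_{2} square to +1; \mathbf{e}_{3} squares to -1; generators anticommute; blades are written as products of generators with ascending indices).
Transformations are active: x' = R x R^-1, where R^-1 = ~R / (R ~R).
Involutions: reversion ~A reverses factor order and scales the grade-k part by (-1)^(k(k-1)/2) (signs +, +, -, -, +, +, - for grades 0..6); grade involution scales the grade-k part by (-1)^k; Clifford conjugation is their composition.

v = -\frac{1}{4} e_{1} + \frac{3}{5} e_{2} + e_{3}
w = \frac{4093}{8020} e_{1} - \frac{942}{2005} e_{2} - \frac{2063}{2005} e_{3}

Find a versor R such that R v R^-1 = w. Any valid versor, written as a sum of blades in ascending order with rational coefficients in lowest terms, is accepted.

Take R = v + w = \frac{522}{2005} e_{1} + \frac{261}{2005} e_{2} - \frac{58}{2005} e_{3}. Because q(v) = q(w) = -\frac{231}{400}, conjugation by R sends v exactly to w.
Answer: \frac{522}{2005} e_{1} + \frac{261}{2005} e_{2} - \frac{58}{2005} e_{3}


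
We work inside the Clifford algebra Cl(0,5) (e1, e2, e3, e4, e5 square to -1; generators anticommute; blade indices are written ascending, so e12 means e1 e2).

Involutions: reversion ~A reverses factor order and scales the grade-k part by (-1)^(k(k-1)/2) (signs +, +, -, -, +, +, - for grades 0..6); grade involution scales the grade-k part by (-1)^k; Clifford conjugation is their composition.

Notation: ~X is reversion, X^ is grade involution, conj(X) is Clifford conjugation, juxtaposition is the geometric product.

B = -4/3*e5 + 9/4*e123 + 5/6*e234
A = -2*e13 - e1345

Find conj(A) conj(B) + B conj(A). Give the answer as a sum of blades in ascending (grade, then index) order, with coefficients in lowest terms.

first term: 9/2*e2 + 5/3*e124 - 5/6*e125 + 4/3*e134 + 8/3*e135 - 9/4*e245
second term: 9/2*e2 - 5/3*e124 - 5/6*e125 + 4/3*e134 - 8/3*e135 - 9/4*e245
Answer: 9*e2 - 5/3*e125 + 8/3*e134 - 9/2*e245


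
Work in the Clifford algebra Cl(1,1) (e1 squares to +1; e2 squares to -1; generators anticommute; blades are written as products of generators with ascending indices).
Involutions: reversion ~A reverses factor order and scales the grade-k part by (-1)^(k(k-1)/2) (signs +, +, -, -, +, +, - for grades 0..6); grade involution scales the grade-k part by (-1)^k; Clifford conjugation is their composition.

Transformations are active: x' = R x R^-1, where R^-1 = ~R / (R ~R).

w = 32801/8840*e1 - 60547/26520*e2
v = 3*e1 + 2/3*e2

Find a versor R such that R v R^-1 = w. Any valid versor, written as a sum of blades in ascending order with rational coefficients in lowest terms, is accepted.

Reasoning: v^2 = w^2 = 77/9 since conjugation preserves the quadratic form; R = v + w = 59321/8840*e1 - 14289/8840*e2 is then valid when invertible, keeping its own part and reversing (v - w)/2.
Answer: 59321/8840*e1 - 14289/8840*e2


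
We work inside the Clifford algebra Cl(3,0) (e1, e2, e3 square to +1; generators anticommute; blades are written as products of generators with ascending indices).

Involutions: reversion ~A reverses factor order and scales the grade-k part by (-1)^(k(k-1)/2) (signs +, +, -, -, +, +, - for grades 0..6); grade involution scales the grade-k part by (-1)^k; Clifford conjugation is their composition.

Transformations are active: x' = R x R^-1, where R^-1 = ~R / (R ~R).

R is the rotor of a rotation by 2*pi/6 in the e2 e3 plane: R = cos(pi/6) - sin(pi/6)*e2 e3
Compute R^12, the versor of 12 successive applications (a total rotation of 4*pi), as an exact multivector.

The rotor phase is half the rotation angle and phases add under composition, so 12 steps in the e2 e3 plane accumulate phase 12*(pi/6) = 2*pi: R^12 = cos(2*pi) - sin(2*pi)*e2 e3.
cos(2*pi) = 1 and sin(2*pi) = 0, so R^12 = 1. The total rotation 4*pi is 2 full turns, so every vector returns to itself, yet the rotor is +1, back on the identity sheet (an even number of 2*pi turns).
Answer: 1


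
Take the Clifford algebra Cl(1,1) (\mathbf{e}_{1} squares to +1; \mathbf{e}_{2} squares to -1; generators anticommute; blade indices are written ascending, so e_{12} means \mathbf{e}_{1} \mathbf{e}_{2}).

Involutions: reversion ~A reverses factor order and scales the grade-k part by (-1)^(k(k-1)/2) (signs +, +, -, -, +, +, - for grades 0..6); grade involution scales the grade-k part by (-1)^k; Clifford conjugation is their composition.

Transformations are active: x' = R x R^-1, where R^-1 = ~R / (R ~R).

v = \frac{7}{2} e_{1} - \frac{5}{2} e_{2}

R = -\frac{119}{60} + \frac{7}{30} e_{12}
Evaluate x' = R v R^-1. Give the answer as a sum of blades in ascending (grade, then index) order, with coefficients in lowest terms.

~R = -\frac{119}{60} - \frac{7}{30} e_{12}, and R ~R = \frac{931}{240}, so R^-1 = ~R / (\frac{931}{240}).
R v = -\frac{763}{120} e_{1} + \frac{497}{120} e_{2}
Answer: \frac{1711}{570} e_{1} - \frac{989}{570} e_{2}


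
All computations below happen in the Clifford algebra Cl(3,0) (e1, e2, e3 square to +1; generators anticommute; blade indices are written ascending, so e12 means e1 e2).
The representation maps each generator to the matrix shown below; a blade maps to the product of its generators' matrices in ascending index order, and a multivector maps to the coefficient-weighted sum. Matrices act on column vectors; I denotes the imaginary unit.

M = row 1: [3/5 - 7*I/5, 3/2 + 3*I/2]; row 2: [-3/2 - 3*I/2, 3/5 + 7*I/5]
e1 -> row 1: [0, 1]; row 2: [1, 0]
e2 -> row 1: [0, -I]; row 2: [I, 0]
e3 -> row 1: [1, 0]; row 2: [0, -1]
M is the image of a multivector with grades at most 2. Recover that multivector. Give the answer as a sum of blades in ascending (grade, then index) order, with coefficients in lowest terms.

Method: 1, rho(e1), rho(e2), rho(e3) form a trace-orthogonal basis of the 2x2 complex matrices (tr(X Y) = 2 if X = Y, else 0), so M = m0*1 + m1*rho(e1) + m2*rho(e2) + m3*rho(e3) with m0 = tr(M)/2 = 3/5, m1 = tr(M rho(e1))/2 = 0, m2 = tr(M rho(e2))/2 = -3/2 + 3*I/2, m3 = tr(M rho(e3))/2 = -7*I/5.
Multiplying table entries, the bivector images are rho(e12) = I*rho(e3), rho(e13) = -I*rho(e2), rho(e23) = I*rho(e1); with real blade coefficients the real parts of m0..m3 are the coefficients of 1, e1, e2, e3 and the imaginary parts give the bivectors (e23: Im m1, e13: -Im m2, e12: Im m3).
Answer: 3/5 - 3/2*e2 - 7/5*e12 - 3/2*e13


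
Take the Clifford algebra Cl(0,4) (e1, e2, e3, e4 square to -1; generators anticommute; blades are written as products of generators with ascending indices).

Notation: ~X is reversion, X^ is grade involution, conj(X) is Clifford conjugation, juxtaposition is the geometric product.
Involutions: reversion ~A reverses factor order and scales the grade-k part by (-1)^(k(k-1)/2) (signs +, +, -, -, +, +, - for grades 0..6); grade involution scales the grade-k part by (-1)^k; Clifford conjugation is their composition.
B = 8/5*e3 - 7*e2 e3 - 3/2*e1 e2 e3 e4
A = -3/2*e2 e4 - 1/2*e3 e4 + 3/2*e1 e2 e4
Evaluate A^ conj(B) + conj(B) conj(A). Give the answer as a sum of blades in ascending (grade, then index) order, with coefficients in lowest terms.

first term: -9/4*e3 + 4/5*e4 - 3/4*e1 e2 + 9/4*e1 e3 - 7/2*e2 e4 + 21/2*e3 e4 + 21/2*e1 e3 e4 - 12/5*e2 e3 e4 - 12/5*e1 e2 e3 e4
second term: -9/4*e3 + 4/5*e4 + 3/4*e1 e2 - 9/4*e1 e3 - 7/2*e2 e4 + 21/2*e3 e4 + 21/2*e1 e3 e4 + 12/5*e2 e3 e4 - 12/5*e1 e2 e3 e4
Answer: -9/2*e3 + 8/5*e4 - 7*e2 e4 + 21*e3 e4 + 21*e1 e3 e4 - 24/5*e1 e2 e3 e4


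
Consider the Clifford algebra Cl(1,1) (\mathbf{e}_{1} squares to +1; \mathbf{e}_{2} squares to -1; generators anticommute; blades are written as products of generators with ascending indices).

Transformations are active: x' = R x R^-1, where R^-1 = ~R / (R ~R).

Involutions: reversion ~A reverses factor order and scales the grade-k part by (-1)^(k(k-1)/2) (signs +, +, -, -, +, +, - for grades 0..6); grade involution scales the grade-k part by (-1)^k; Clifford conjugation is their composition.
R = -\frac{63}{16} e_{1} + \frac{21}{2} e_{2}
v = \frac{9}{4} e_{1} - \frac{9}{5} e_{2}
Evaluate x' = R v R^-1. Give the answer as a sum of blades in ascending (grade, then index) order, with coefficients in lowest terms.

~R = -\frac{63}{16} e_{1} + \frac{21}{2} e_{2}, and R ~R = -\frac{24255}{256}, so R^-1 = ~R / (-\frac{24255}{256}).
R v = \frac{3213}{320} - \frac{1323}{80} e_{1} e_{2}
Answer: -\frac{1557}{1100} e_{1} - \frac{117}{275} e_{2}


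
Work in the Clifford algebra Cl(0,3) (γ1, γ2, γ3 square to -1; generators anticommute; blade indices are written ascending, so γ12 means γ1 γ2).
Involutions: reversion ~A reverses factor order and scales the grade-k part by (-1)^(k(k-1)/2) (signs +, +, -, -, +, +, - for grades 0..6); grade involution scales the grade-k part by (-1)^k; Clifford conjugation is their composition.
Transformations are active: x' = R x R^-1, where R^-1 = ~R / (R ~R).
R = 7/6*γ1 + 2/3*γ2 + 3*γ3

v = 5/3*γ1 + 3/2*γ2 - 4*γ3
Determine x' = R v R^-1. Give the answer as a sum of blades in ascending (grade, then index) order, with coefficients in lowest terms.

~R = 7/6*γ1 + 2/3*γ2 + 3*γ3, and R ~R = -389/36, so R^-1 = ~R / (-389/36).
R v = 163/18 + 23/36*γ12 - 29/3*γ13 - 43/6*γ23
Answer: -1409/389*γ1 - 6109/2334*γ2 - 400/389*γ3


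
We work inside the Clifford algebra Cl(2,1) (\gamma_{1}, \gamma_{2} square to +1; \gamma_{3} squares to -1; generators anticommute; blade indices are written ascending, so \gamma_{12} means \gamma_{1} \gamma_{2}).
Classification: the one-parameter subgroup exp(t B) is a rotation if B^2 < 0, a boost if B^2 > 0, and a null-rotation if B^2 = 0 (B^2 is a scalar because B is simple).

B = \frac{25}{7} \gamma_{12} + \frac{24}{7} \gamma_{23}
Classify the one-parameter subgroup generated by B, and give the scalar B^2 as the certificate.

B^2 term by term: the squares give (\frac{25}{7})^2*(\gamma_{12})^2 + (\frac{24}{7})^2*(\gamma_{23})^2 = \frac{625}{49}*(-1) + \frac{576}{49}*(+1) = -1 (each basis 2-blade squares to minus the product of its generators' squares); cross terms between blades sharing an index anticommute and cancel. So B^2 = -1.
Answer: rotation, certificate B^2 = -1. Check the certificate: B^2 = -1, and that sign is decisive whatever form B takes.


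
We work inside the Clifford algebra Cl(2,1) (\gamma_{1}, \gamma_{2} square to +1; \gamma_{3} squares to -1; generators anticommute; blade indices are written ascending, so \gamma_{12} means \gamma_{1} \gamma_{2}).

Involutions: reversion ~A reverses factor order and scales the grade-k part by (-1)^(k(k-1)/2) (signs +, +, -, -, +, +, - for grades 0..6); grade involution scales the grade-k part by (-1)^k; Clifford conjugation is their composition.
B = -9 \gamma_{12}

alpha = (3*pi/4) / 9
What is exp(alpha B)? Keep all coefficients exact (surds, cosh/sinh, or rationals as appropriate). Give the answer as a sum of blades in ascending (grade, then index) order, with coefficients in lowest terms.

B^2 = (-9)^2*(\gamma_{12})^2 = 81*(-1) = -81 (a basis 2-blade squares to minus the product of its generators' squares).
B^2 = -81 — a negative square means the series sums to a rotation: l = 9, alpha*l = \frac{3 \pi}{4}, so exp(alpha B) = cos(\frac{3 \pi}{4}) + (sin(\frac{3 \pi}{4})/9)*B = - \frac{\sqrt{2}}{2} + (\frac{\sqrt{2}}{18})*B.
Answer: - \frac{\sqrt{2}}{2} - \frac{\sqrt{2}}{2} \gamma_{12}


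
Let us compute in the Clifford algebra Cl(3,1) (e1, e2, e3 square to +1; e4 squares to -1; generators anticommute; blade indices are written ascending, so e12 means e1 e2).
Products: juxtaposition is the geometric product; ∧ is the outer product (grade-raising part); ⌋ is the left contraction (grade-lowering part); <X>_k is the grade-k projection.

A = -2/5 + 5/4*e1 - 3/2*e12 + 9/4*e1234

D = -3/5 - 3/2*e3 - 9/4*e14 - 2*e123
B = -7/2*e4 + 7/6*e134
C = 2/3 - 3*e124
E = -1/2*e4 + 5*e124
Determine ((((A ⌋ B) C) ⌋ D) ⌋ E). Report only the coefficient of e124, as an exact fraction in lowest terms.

step 1: 7/5*e4 + 35/24*e34 - 7/15*e134
step 2: 14/15*e4 + 21/5*e12 - 7/5*e23 + 35/36*e34 + 35/8*e123 - 14/45*e134
step 3: 35/4 - 49/10*e1 + 42/5*e3
step 4: -35/8*e4 - 49/2*e24 + 175/4*e124
Answer: 175/4


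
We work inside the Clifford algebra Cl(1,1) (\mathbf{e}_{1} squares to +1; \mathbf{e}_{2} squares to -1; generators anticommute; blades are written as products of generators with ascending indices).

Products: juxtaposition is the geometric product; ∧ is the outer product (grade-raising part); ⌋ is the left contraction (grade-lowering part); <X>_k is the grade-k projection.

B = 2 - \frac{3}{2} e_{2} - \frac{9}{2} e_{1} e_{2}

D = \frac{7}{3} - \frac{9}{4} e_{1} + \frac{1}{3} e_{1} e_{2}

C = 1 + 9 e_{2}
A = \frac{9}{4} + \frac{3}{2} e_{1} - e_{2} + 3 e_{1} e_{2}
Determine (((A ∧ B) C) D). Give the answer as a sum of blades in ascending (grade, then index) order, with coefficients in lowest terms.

step 1: \frac{9}{2} + 3 e_{1} - \frac{43}{8} e_{2} - \frac{51}{8} e_{1} e_{2}
step 2: \frac{423}{8} + \frac{483}{8} e_{1} + \frac{281}{8} e_{2} + \frac{165}{8} e_{1} e_{2}
step 3: -\frac{179}{32} + \frac{3227}{96} e_{1} + \frac{14255}{96} e_{2} + \frac{4633}{32} e_{1} e_{2}
Answer: -\frac{179}{32} + \frac{3227}{96} e_{1} + \frac{14255}{96} e_{2} + \frac{4633}{32} e_{1} e_{2}


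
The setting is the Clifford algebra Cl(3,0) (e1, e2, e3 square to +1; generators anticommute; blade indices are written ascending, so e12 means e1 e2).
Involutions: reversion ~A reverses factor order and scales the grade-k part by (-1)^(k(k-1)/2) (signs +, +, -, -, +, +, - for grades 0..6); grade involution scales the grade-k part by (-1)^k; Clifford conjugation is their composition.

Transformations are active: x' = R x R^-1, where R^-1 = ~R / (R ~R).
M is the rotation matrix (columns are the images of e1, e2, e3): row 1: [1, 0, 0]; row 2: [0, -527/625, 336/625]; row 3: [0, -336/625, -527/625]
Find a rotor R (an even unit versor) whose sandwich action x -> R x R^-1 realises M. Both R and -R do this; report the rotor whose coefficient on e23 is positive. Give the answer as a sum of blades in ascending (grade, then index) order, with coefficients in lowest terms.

Method: write R = a + b12*e12 + b13*e13 + b23*e23 with a^2 + b12^2 + b13^2 + b23^2 = 1 (so R^-1 = ~R). Expanding the columns R e_j ~R gives tr M = 4a^2 - 1 and, from the antisymmetric part, M21 - M12 = -4a*b12, M13 - M31 = 4a*b13, M32 - M23 = -4a*b23.
Here tr M = -429/625, so a^2 = (1 + tr M)/4 = 49/625 and a = ±7/25. Taking a = 7/25: M21 - M12 = 0, M13 - M31 = 0, M32 - M23 = -672/625, giving b12 = 0, b13 = 0, b23 = 24/25, i.e. R = 7/25 + 24/25*e23.
Its e23 coefficient is already positive.
Answer: 7/25 + 24/25*e23. Uniqueness: Spin(3) -> SO(3) maps R and -R to the same rotation of trace -429/625; fixing the sign of the e23 coefficient removes the ambiguity.
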